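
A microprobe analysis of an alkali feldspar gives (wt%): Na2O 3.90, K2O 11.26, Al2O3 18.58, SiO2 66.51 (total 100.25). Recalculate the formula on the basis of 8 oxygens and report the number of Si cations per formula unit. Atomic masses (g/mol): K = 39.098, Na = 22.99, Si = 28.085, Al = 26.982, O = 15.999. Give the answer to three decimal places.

Na2O (M=61.979): mol = 0.06292; Na = 0.12584, O = 0.06292.
K2O (M=94.195): mol = 0.11954; K = 0.23908, O = 0.11954.
Al2O3 (M=101.961): mol = 0.18223; Al = 0.36446, O = 0.54669.
SiO2 (M=60.083): mol = 1.10697; Si = 1.10697, O = 2.21394.
ΣO = 2.94309; factor = 8/ΣO = 2.71823.
Si apfu = 1.10697 × 2.71823 = 3.009.

3.009 Si apfu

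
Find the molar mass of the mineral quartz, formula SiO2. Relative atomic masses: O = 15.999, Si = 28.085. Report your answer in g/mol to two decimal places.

Si: 1 × 28.085 = 28.0850
O: 2 × 15.999 = 31.9980
Summing the contributions gives the formula mass.

60.08 g/mol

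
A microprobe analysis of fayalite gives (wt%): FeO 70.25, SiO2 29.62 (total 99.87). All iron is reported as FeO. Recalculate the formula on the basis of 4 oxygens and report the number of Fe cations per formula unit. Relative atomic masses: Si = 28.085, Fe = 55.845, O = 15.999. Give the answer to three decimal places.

FeO: 70.25/71.844 = 0.97781 mol → 0.97781 mol Fe, 0.97781 mol O.
SiO2: 29.62/60.083 = 0.49298 mol → 0.49298 mol Si, 0.98596 mol O.
Total oxygen = 1.96377 mol. Normalization factor = 4/1.96377 = 2.03690.
Fe per 4 O = 0.97781 × 2.03690 = 1.992.

1.992 Fe apfu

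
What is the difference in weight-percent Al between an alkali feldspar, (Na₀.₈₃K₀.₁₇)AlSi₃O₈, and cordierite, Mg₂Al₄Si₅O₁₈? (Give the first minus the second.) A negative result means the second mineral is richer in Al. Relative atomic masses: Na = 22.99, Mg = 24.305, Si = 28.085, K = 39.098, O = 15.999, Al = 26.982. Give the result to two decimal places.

First mineral: 26.982 g Al in 264.957 g formula = 10.18 wt% Al.
Second mineral: 107.928 g Al in 584.945 g formula = 18.45 wt% Al.
10.18% − 18.45% gives a difference of -8.27 percentage points.

-8.27 percentage points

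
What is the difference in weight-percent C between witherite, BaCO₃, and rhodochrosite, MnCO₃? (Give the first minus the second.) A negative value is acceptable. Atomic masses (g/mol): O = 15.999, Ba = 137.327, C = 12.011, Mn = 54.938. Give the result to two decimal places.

M(BaCO₃) = 197.335 g/mol, so wt% C = 12.011/197.335 × 100 = 6.09%.
M(MnCO₃) = 114.946 g/mol, so wt% C = 12.011/114.946 × 100 = 10.45%.
6.09 − 10.45 = -4.36 pp.

-4.36 percentage points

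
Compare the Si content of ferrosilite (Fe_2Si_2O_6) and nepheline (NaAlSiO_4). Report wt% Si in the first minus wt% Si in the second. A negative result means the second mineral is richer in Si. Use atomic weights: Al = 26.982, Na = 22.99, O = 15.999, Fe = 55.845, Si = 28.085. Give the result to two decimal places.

1.52 percentage points

First mineral: 56.170 g Si in 263.854 g formula = 21.29 wt% Si.
Second mineral: 28.085 g Si in 142.053 g formula = 19.77 wt% Si.
21.29% − 19.77% gives a difference of 1.52 percentage points.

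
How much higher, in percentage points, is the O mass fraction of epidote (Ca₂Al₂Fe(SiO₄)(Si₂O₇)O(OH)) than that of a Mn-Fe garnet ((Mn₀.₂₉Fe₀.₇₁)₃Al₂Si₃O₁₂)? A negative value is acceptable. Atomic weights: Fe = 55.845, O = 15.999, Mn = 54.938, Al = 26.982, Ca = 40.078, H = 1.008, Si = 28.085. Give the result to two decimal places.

4.41 percentage points

First mineral: 207.987 g O in 483.215 g formula = 43.04 wt% O.
Second mineral: 191.988 g O in 496.953 g formula = 38.63 wt% O.
43.04% − 38.63% gives a difference of 4.41 percentage points.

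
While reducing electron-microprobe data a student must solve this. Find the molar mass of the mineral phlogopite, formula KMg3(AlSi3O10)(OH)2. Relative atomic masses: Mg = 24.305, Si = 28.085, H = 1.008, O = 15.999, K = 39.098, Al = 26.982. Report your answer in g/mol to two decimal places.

417.25 g/mol

M = 1·39.098 + 3·24.305 + 1·26.982 + 3·28.085 + 12·15.999 + 2·1.008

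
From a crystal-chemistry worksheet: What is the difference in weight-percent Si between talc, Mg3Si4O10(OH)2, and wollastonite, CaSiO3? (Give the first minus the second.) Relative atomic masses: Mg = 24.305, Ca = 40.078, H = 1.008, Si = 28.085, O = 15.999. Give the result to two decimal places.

First mineral: 112.340 g Si in 379.259 g formula = 29.62 wt% Si.
Second mineral: 28.085 g Si in 116.160 g formula = 24.18 wt% Si.
29.62% − 24.18% gives a difference of 5.44 percentage points.

5.44 percentage points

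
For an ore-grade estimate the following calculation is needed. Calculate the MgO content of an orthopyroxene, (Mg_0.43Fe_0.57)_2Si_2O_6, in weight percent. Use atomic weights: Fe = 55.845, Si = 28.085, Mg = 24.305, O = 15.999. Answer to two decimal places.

14.64 wt%

Molar mass of (Mg_0.43Fe_0.57)_2Si_2O_6 = 0.86*24.305 + 1.14*55.845 + 2*28.085 + 6*15.999 = 236.730 g/mol.
Each formula unit contains 0.86 Mg, equivalent to 0.86/1 = 0.8600 mol MgO.
M(MgO) = 1×24.305 + 1×15.999 = 40.304 g/mol.
Mass of MgO per formula unit = 0.8600 × 40.304 = 34.661 g.
MgO wt% = 34.661 / 236.730 × 100 = 14.64%.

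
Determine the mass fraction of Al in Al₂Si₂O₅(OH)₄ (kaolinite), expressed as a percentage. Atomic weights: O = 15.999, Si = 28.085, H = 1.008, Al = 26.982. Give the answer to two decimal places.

20.90 wt%

Molar mass of Al₂Si₂O₅(OH)₄: 2·26.982 + 2·28.085 + 9·15.999 + 4·1.008 = 258.157 g/mol.
Mass of Al per formula unit: 2 × 26.982 = 53.964 g.
Weight fraction Al = 53.964 / 258.157 = 0.2090.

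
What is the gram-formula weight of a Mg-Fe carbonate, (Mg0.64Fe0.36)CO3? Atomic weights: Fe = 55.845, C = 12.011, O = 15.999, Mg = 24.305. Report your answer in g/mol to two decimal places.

Mg: 0.64 × 24.305 = 15.5552
Fe: 0.36 × 55.845 = 20.1042
C: 1 × 12.011 = 12.0110
O: 3 × 15.999 = 47.9970
Summing the contributions gives the formula mass.

95.67 g/mol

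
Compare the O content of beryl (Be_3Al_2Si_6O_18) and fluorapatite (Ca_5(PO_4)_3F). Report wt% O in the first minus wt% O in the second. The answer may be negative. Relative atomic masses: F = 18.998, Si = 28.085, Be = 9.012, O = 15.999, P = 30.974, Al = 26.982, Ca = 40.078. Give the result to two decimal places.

First mineral: 287.982 g O in 537.492 g formula = 53.58 wt% O.
Second mineral: 191.988 g O in 504.298 g formula = 38.07 wt% O.
53.58% − 38.07% gives a difference of 15.51 percentage points.

15.51 percentage points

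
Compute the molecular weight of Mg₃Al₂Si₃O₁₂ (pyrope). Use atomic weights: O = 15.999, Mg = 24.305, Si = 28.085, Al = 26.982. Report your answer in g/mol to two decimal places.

403.12 g/mol

M = 3·24.305 + 2·26.982 + 3·28.085 + 12·15.999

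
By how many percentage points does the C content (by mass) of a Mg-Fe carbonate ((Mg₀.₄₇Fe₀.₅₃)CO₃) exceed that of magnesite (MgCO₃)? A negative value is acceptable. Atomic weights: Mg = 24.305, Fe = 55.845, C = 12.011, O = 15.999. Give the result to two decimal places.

-2.36 percentage points

C in (Mg₀.₄₇Fe₀.₅₃)CO₃: molar mass 101.029 g/mol; 1×12.011 = 12.011 g → 11.89 wt%.
C in MgCO₃: molar mass 84.313 g/mol; 1×12.011 = 12.011 g → 14.25 wt%.
Difference = 11.89 − 14.25 = -2.36 percentage points.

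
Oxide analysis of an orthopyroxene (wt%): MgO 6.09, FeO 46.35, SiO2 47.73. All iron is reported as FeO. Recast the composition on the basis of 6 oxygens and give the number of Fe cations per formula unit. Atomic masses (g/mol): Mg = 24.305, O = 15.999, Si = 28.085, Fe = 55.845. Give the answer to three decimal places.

1.623 Fe apfu

MgO (M=40.304): mol = 0.15110; Mg = 0.15110, O = 0.15110.
FeO (M=71.844): mol = 0.64515; Fe = 0.64515, O = 0.64515.
SiO2 (M=60.083): mol = 0.79440; Si = 0.79440, O = 1.58880.
ΣO = 2.38505; factor = 6/ΣO = 2.51567.
Fe apfu = 0.64515 × 2.51567 = 1.623.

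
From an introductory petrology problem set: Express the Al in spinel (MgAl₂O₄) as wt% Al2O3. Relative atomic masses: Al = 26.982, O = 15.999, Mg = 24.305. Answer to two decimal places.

M(MgAl₂O₄) = 142.265 g/mol; M(Al2O3) = 101.961 g/mol.
Moles Al2O3 per formula unit = 2 Al ÷ 2 = 1.0000.
Al2O3 fraction = (1.0000 × 101.961) / 142.265 = 101.961/142.265 = 0.7167.

71.67 wt%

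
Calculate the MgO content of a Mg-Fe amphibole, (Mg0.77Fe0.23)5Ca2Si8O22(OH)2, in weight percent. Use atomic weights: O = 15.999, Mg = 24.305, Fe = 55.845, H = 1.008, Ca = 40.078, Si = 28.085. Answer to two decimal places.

Formula mass = 848.624 g/mol.
3.85 Mg → 3.8500 mol MgO per formula unit; M(MgO) = 40.304, so MgO mass = 155.170 g.
155.170/848.624 × 100 = 18.28 wt%.

18.28 wt%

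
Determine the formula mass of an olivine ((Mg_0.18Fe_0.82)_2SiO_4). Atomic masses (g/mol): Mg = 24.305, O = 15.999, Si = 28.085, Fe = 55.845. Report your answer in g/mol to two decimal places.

Mg: 0.36 × 24.305 = 8.7498
Fe: 1.64 × 55.845 = 91.5858
Si: 1 × 28.085 = 28.0850
O: 4 × 15.999 = 63.9960
Summing the contributions gives the formula mass.

192.42 g/mol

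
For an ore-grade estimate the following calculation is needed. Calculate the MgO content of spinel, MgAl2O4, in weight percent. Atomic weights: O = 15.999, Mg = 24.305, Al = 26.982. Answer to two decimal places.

28.33 wt%

M(MgAl2O4) = 142.265 g/mol; M(MgO) = 40.304 g/mol.
Moles MgO per formula unit = 1 Mg ÷ 1 = 1.0000.
MgO fraction = (1.0000 × 40.304) / 142.265 = 40.304/142.265 = 0.2833.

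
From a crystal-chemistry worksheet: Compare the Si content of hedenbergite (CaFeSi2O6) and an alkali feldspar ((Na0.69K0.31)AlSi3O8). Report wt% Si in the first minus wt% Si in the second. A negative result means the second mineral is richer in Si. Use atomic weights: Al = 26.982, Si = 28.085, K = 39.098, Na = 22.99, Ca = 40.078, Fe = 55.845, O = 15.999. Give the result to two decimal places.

-8.89 percentage points

First mineral: 56.170 g Si in 248.087 g formula = 22.64 wt% Si.
Second mineral: 84.255 g Si in 267.212 g formula = 31.53 wt% Si.
22.64% − 31.53% gives a difference of -8.89 percentage points.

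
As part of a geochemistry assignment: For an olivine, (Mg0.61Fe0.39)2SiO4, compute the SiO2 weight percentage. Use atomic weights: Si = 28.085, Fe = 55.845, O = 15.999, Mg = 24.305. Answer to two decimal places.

36.35 wt%

M((Mg0.61Fe0.39)2SiO4) = 165.292 g/mol; M(SiO2) = 60.083 g/mol.
Moles SiO2 per formula unit = 1 Si ÷ 1 = 1.0000.
SiO2 fraction = (1.0000 × 60.083) / 165.292 = 60.083/165.292 = 0.3635.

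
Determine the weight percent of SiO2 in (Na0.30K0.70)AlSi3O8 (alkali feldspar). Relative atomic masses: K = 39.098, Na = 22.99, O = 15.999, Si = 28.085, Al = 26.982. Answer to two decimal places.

65.91 wt%

M((Na0.30K0.70)AlSi3O8) = 273.495 g/mol; M(SiO2) = 60.083 g/mol.
Moles SiO2 per formula unit = 3 Si ÷ 1 = 3.0000.
SiO2 fraction = (3.0000 × 60.083) / 273.495 = 180.249/273.495 = 0.6591.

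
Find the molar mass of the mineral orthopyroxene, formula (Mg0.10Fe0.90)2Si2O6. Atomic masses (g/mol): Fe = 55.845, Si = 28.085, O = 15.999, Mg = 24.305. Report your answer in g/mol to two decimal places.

The formula mass is the sum 0.20·24.305 + 1.80·55.845 + 2·28.085 + 6·15.999.

257.55 g/mol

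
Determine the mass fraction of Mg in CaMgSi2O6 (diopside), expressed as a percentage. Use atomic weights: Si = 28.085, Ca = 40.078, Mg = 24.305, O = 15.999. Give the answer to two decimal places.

Molar mass of CaMgSi2O6: 1×40.078 + 1×24.305 + 2×28.085 + 6×15.999 = 216.547 g/mol.
Mass of Mg per formula unit: 1 × 24.305 = 24.305 g.
Weight fraction Mg = 24.305 / 216.547 = 0.1122.

11.22 wt%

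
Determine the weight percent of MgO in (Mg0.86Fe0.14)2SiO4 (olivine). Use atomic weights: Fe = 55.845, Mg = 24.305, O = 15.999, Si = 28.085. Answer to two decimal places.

Molar mass of (Mg0.86Fe0.14)2SiO4 = 1.72·24.305 + 0.28·55.845 + 1·28.085 + 4·15.999 = 149.522 g/mol.
Each formula unit contains 1.72 Mg, equivalent to 1.72/1 = 1.7200 mol MgO.
M(MgO) = 1×24.305 + 1×15.999 = 40.304 g/mol.
Mass of MgO per formula unit = 1.7200 × 40.304 = 69.323 g.
MgO wt% = 69.323 / 149.522 × 100 = 46.36%.

46.36 wt%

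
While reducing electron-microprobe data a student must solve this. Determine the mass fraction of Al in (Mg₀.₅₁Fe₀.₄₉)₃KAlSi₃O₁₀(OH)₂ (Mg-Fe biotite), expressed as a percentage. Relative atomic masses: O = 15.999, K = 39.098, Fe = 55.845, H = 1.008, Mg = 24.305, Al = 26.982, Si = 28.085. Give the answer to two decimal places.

5.82 wt%

M((Mg₀.₅₁Fe₀.₄₉)₃KAlSi₃O₁₀(OH)₂) = 463.618 g/mol.
Al contributes 1 × 26.982 = 26.982 g per mole.
26.982/463.618 = 0.0582 → 5.82%.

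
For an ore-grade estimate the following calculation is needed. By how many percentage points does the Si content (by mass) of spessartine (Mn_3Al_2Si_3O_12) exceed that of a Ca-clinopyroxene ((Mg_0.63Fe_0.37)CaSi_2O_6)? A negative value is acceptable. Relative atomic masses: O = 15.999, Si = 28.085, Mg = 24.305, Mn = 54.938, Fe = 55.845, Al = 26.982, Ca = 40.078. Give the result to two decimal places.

Si in Mn_3Al_2Si_3O_12: molar mass 495.021 g/mol; 3×28.085 = 84.255 g → 17.02 wt%.
Si in (Mg_0.63Fe_0.37)CaSi_2O_6: molar mass 228.217 g/mol; 2×28.085 = 56.170 g → 24.61 wt%.
Difference = 17.02 − 24.61 = -7.59 percentage points.

-7.59 percentage points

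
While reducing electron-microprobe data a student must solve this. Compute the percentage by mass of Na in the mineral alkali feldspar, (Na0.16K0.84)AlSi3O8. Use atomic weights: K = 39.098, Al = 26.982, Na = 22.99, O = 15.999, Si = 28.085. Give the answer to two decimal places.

1.33 mass %

Molar mass of (Na0.16K0.84)AlSi3O8: 0.16×22.99 + 0.84×39.098 + 1×26.982 + 3×28.085 + 8×15.999 = 275.750 g/mol.
Mass of Na per formula unit: 0.16 × 22.99 = 3.678 g.
Weight fraction Na = 3.678 / 275.750 = 0.0133.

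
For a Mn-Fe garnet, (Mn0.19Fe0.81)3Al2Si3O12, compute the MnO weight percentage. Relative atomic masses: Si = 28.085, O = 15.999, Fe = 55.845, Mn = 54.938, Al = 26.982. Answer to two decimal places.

Formula mass = 497.225 g/mol.
0.57 Mn → 0.5700 mol MnO per formula unit; M(MnO) = 70.937, so MnO mass = 40.434 g.
40.434/497.225 × 100 = 8.13 wt%.

8.13 wt%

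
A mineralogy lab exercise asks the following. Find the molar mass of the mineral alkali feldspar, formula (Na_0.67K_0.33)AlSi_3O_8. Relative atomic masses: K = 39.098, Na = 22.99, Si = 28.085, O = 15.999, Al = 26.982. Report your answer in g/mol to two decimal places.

The formula mass is the sum 0.67·22.99 + 0.33·39.098 + 1·26.982 + 3·28.085 + 8·15.999.

267.53 g/mol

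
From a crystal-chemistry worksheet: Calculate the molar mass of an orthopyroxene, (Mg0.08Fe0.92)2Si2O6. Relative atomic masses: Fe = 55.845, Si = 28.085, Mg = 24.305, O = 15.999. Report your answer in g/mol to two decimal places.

Mg: 0.16 × 24.305 = 3.8888
Fe: 1.84 × 55.845 = 102.7548
Si: 2 × 28.085 = 56.1700
O: 6 × 15.999 = 95.9940
Summing the contributions gives the formula mass.

258.81 g/mol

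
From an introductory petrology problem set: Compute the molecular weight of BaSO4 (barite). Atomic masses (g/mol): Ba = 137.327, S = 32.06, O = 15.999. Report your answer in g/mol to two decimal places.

The formula mass is the sum 1*137.327 + 1*32.06 + 4*15.999.

233.38 g/mol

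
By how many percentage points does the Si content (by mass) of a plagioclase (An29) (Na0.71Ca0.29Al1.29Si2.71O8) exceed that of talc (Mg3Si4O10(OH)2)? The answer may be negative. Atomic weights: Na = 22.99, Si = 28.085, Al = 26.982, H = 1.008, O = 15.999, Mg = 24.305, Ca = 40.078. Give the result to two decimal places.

First mineral: 76.110 g Si in 266.855 g formula = 28.52 wt% Si.
Second mineral: 112.340 g Si in 379.259 g formula = 29.62 wt% Si.
28.52% − 29.62% gives a difference of -1.10 percentage points.

-1.10 percentage points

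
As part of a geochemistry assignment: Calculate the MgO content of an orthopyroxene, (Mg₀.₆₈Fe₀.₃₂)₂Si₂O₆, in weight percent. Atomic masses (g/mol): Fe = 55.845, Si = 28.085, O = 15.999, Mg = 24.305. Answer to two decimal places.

24.81 wt%

Molar mass of (Mg₀.₆₈Fe₀.₃₂)₂Si₂O₆ = 1.36·24.305 + 0.64·55.845 + 2·28.085 + 6·15.999 = 220.960 g/mol.
Each formula unit contains 1.36 Mg, equivalent to 1.36/1 = 1.3600 mol MgO.
M(MgO) = 1×24.305 + 1×15.999 = 40.304 g/mol.
Mass of MgO per formula unit = 1.3600 × 40.304 = 54.813 g.
MgO wt% = 54.813 / 220.960 × 100 = 24.81%.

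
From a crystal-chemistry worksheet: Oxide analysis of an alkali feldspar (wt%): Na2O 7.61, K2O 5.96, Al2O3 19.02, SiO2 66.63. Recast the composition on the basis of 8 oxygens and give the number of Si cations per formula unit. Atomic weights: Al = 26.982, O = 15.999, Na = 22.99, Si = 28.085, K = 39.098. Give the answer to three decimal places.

7.61 wt% Na2O ÷ 61.979 g/mol = 0.12278 mol, giving 0.24556 Na and 0.12278 O.
5.96 wt% K2O ÷ 94.195 g/mol = 0.06327 mol, giving 0.12654 K and 0.06327 O.
19.02 wt% Al2O3 ÷ 101.961 g/mol = 0.18654 mol, giving 0.37308 Al and 0.55962 O.
66.63 wt% SiO2 ÷ 60.083 g/mol = 1.10897 mol, giving 1.10897 Si and 2.21794 O.
Oxygen sums to 2.96361; scaling by 8/2.96361 = 2.69941 puts the formula on 8 O.
Si: 1.10897 × 2.69941 = 2.994 atoms per formula unit.

2.994 Si apfu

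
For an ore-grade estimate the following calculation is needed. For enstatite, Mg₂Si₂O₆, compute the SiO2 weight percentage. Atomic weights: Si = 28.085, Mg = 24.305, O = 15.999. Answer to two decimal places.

Molar mass of Mg₂Si₂O₆ = 2*24.305 + 2*28.085 + 6*15.999 = 200.774 g/mol.
Each formula unit contains 2 Si, equivalent to 2/1 = 2.0000 mol SiO2.
M(SiO2) = 1×28.085 + 2×15.999 = 60.083 g/mol.
Mass of SiO2 per formula unit = 2.0000 × 60.083 = 120.166 g.
SiO2 wt% = 120.166 / 200.774 × 100 = 59.85%.

59.85 wt%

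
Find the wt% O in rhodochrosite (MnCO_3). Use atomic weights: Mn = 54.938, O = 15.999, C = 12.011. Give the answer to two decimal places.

M(MnCO_3) = 114.946 g/mol.
O contributes 3 × 15.999 = 47.997 g per mole.
47.997/114.946 = 0.4176 → 41.76%.

41.76 weight percent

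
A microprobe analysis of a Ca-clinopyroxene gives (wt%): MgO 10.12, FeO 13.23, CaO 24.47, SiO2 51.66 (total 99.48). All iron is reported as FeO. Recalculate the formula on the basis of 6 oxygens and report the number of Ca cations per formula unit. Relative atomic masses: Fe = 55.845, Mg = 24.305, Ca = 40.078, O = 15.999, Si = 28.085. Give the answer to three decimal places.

MgO: 10.12/40.304 = 0.25109 mol → 0.25109 mol Mg, 0.25109 mol O.
FeO: 13.23/71.844 = 0.18415 mol → 0.18415 mol Fe, 0.18415 mol O.
CaO: 24.47/56.077 = 0.43636 mol → 0.43636 mol Ca, 0.43636 mol O.
SiO2: 51.66/60.083 = 0.85981 mol → 0.85981 mol Si, 1.71962 mol O.
Total oxygen = 2.59122 mol. Normalization factor = 6/2.59122 = 2.31551.
Ca per 6 O = 0.43636 × 2.31551 = 1.010.

1.010 Ca apfu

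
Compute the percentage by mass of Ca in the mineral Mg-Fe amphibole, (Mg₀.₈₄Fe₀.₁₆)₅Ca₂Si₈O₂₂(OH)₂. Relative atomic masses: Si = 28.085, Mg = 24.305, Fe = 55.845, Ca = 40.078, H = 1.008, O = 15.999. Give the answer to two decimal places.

9.57 wt%

Formula mass = 4.20×24.305 + 0.80×55.845 + 2×40.078 + 8×28.085 + 24×15.999 + 2×1.008 = 837.585 g/mol, of which 80.156 g is Ca.
So Ca makes up 80.156/837.585 = 0.0957 of the mass, i.e. 9.57%.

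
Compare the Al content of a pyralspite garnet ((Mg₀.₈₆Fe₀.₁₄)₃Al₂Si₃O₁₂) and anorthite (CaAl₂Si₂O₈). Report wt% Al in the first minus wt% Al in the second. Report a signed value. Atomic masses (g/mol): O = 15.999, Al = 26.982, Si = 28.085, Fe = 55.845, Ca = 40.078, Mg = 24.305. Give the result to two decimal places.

-6.44 percentage points

Al in (Mg₀.₈₆Fe₀.₁₄)₃Al₂Si₃O₁₂: molar mass 416.369 g/mol; 2×26.982 = 53.964 g → 12.96 wt%.
Al in CaAl₂Si₂O₈: molar mass 278.204 g/mol; 2×26.982 = 53.964 g → 19.40 wt%.
Difference = 12.96 − 19.40 = -6.44 percentage points.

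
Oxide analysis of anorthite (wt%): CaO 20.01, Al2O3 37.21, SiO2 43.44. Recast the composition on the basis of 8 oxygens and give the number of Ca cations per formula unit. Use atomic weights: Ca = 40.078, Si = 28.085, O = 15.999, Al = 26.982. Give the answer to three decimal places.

CaO (M=56.077): mol = 0.35683; Ca = 0.35683, O = 0.35683.
Al2O3 (M=101.961): mol = 0.36494; Al = 0.72988, O = 1.09482.
SiO2 (M=60.083): mol = 0.72300; Si = 0.72300, O = 1.44600.
ΣO = 2.89765; factor = 8/ΣO = 2.76086.
Ca apfu = 0.35683 × 2.76086 = 0.985.

0.985 Ca apfu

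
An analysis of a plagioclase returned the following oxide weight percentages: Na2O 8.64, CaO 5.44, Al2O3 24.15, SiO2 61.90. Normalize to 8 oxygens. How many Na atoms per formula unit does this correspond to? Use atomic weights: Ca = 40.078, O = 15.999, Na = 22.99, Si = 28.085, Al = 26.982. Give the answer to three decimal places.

8.64 wt% Na2O ÷ 61.979 g/mol = 0.13940 mol, giving 0.27880 Na and 0.13940 O.
5.44 wt% CaO ÷ 56.077 g/mol = 0.09701 mol, giving 0.09701 Ca and 0.09701 O.
24.15 wt% Al2O3 ÷ 101.961 g/mol = 0.23686 mol, giving 0.47372 Al and 0.71058 O.
61.90 wt% SiO2 ÷ 60.083 g/mol = 1.03024 mol, giving 1.03024 Si and 2.06048 O.
Oxygen sums to 3.00747; scaling by 8/3.00747 = 2.66004 puts the formula on 8 O.
Na: 0.27880 × 2.66004 = 0.742 atoms per formula unit.

0.742 Na apfu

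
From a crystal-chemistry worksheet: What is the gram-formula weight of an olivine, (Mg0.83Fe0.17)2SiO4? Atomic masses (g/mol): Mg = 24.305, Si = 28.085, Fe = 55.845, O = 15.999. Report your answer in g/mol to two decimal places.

Mg: 1.66 × 24.305 = 40.3463
Fe: 0.34 × 55.845 = 18.9873
Si: 1 × 28.085 = 28.0850
O: 4 × 15.999 = 63.9960
Summing the contributions gives the formula mass.

151.41 g/mol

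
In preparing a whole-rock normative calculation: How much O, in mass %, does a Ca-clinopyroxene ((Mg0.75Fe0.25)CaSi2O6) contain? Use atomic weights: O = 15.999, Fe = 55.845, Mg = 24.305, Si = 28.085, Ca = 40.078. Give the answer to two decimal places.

42.77 mass %

Molar mass of (Mg0.75Fe0.25)CaSi2O6: 0.75×24.305 + 0.25×55.845 + 1×40.078 + 2×28.085 + 6×15.999 = 224.432 g/mol.
Mass of O per formula unit: 6 × 15.999 = 95.994 g.
Weight fraction O = 95.994 / 224.432 = 0.4277.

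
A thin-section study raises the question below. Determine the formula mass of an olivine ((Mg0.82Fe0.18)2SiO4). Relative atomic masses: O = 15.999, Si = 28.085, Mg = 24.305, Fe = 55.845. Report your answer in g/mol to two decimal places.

152.05 g/mol

M = 1.64*24.305 + 0.36*55.845 + 1*28.085 + 4*15.999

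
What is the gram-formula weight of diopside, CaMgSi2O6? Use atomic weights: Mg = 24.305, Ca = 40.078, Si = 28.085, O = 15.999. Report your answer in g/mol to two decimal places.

The formula mass is the sum 1×40.078 + 1×24.305 + 2×28.085 + 6×15.999.

216.55 g/mol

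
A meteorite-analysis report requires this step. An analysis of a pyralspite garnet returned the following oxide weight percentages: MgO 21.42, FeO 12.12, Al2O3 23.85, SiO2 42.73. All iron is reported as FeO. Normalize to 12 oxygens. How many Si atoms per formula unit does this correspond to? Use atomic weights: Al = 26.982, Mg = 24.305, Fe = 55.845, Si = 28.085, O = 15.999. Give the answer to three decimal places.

3.022 Si apfu

21.42 wt% MgO ÷ 40.304 g/mol = 0.53146 mol, giving 0.53146 Mg and 0.53146 O.
12.12 wt% FeO ÷ 71.844 g/mol = 0.16870 mol, giving 0.16870 Fe and 0.16870 O.
23.85 wt% Al2O3 ÷ 101.961 g/mol = 0.23391 mol, giving 0.46782 Al and 0.70173 O.
42.73 wt% SiO2 ÷ 60.083 g/mol = 0.71118 mol, giving 0.71118 Si and 1.42236 O.
Oxygen sums to 2.82425; scaling by 12/2.82425 = 4.24892 puts the formula on 12 O.
Si: 0.71118 × 4.24892 = 3.022 atoms per formula unit.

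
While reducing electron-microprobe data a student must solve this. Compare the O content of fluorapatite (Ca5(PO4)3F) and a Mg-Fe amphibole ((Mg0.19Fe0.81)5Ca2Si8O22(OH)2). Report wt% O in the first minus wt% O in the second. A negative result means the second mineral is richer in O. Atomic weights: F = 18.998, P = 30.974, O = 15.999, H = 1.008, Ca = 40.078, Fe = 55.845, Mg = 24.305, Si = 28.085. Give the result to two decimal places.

-2.77 percentage points

M(Ca5(PO4)3F) = 504.298 g/mol, so wt% O = 191.988/504.298 × 100 = 38.07%.
M((Mg0.19Fe0.81)5Ca2Si8O22(OH)2) = 940.090 g/mol, so wt% O = 383.976/940.090 × 100 = 40.84%.
38.07 − 40.84 = -2.77 pp.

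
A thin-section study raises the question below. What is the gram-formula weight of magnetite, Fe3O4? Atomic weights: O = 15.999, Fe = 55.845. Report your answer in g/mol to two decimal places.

Fe: 3 × 55.845 = 167.5350
O: 4 × 15.999 = 63.9960
Summing the contributions gives the formula mass.

231.53 g/mol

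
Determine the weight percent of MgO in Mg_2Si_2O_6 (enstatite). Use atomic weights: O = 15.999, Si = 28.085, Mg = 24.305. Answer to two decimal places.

Formula mass = 200.774 g/mol.
2 Mg → 2.0000 mol MgO per formula unit; M(MgO) = 40.304, so MgO mass = 80.608 g.
80.608/200.774 × 100 = 40.15 wt%.

40.15 wt%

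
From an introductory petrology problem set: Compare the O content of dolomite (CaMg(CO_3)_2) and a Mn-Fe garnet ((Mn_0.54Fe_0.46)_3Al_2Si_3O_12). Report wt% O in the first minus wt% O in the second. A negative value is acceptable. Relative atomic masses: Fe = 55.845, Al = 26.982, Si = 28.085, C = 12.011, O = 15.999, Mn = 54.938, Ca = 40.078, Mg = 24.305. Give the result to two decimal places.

13.37 percentage points

First mineral: 95.994 g O in 184.399 g formula = 52.06 wt% O.
Second mineral: 191.988 g O in 496.273 g formula = 38.69 wt% O.
52.06% − 38.69% gives a difference of 13.37 percentage points.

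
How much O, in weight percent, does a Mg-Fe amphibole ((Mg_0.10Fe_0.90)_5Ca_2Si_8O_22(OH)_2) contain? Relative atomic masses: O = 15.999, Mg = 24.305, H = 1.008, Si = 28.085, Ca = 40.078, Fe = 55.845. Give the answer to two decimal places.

40.24 weight percent

M((Mg_0.10Fe_0.90)_5Ca_2Si_8O_22(OH)_2) = 954.283 g/mol.
O contributes 24 × 15.999 = 383.976 g per mole.
383.976/954.283 = 0.4024 → 40.24%.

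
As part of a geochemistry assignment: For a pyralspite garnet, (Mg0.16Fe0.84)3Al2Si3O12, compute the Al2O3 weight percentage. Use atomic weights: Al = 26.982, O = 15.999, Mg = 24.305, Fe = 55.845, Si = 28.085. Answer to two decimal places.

Formula mass = 482.603 g/mol.
2 Al → 1.0000 mol Al2O3 per formula unit; M(Al2O3) = 101.961, so Al2O3 mass = 101.961 g.
101.961/482.603 × 100 = 21.13 wt%.

21.13 wt%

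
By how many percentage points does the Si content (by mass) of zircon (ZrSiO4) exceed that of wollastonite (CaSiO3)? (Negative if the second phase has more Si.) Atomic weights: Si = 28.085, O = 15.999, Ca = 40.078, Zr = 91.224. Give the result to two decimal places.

-8.86 percentage points

First mineral: 28.085 g Si in 183.305 g formula = 15.32 wt% Si.
Second mineral: 28.085 g Si in 116.160 g formula = 24.18 wt% Si.
15.32% − 24.18% gives a difference of -8.86 percentage points.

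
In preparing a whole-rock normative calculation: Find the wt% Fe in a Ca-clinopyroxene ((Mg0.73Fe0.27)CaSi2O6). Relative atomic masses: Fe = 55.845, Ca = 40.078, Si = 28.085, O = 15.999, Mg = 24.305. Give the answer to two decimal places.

6.70 mass %

Molar mass of (Mg0.73Fe0.27)CaSi2O6: 0.73*24.305 + 0.27*55.845 + 1*40.078 + 2*28.085 + 6*15.999 = 225.063 g/mol.
Mass of Fe per formula unit: 0.27 × 55.845 = 15.078 g.
Weight fraction Fe = 15.078 / 225.063 = 0.0670.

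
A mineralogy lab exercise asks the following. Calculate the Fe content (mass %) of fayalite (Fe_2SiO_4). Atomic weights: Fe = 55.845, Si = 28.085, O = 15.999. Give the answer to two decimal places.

54.81 mass %

Molar mass of Fe_2SiO_4: 2×55.845 + 1×28.085 + 4×15.999 = 203.771 g/mol.
Mass of Fe per formula unit: 2 × 55.845 = 111.690 g.
Weight fraction Fe = 111.690 / 203.771 = 0.5481.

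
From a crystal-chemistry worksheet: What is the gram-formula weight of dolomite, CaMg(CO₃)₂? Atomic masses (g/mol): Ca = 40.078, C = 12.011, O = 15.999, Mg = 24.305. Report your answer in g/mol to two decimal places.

184.40 g/mol

The formula mass is the sum 1(40.078) + 1(24.305) + 2(12.011) + 6(15.999).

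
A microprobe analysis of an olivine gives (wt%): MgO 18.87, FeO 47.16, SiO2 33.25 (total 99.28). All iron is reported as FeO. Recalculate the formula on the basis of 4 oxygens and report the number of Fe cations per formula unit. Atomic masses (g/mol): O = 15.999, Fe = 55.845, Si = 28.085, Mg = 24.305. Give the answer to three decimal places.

1.177 Fe apfu

MgO (M=40.304): mol = 0.46819; Mg = 0.46819, O = 0.46819.
FeO (M=71.844): mol = 0.65642; Fe = 0.65642, O = 0.65642.
SiO2 (M=60.083): mol = 0.55340; Si = 0.55340, O = 1.10680.
ΣO = 2.23141; factor = 4/ΣO = 1.79259.
Fe apfu = 0.65642 × 1.79259 = 1.177.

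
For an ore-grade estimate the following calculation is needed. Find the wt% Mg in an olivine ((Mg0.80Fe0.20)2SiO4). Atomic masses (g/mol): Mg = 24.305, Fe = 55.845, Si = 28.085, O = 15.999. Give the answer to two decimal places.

25.37 wt%

Formula mass = 1.60×24.305 + 0.40×55.845 + 1×28.085 + 4×15.999 = 153.307 g/mol, of which 38.888 g is Mg.
So Mg makes up 38.888/153.307 = 0.2537 of the mass, i.e. 25.37%.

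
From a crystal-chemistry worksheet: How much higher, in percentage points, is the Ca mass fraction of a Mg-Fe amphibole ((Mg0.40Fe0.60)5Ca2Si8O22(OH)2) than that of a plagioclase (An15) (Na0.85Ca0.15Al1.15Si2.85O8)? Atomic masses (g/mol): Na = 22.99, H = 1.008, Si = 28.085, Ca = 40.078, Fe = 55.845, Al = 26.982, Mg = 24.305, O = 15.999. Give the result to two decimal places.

Ca in (Mg0.40Fe0.60)5Ca2Si8O22(OH)2: molar mass 906.973 g/mol; 2×40.078 = 80.156 g → 8.84 wt%.
Ca in Na0.85Ca0.15Al1.15Si2.85O8: molar mass 264.617 g/mol; 0.15×40.078 = 6.012 g → 2.27 wt%.
Difference = 8.84 − 2.27 = 6.57 percentage points.

6.57 percentage points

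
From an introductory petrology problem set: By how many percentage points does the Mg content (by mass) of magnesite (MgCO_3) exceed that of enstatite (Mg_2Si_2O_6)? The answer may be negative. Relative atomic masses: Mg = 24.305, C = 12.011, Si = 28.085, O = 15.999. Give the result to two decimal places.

Mg in MgCO_3: molar mass 84.313 g/mol; 1×24.305 = 24.305 g → 28.83 wt%.
Mg in Mg_2Si_2O_6: molar mass 200.774 g/mol; 2×24.305 = 48.610 g → 24.21 wt%.
Difference = 28.83 − 24.21 = 4.62 percentage points.

4.62 percentage points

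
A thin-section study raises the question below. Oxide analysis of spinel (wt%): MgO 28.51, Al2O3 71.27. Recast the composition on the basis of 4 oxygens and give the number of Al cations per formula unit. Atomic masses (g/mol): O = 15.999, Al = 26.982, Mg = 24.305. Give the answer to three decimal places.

28.51 wt% MgO ÷ 40.304 g/mol = 0.70737 mol, giving 0.70737 Mg and 0.70737 O.
71.27 wt% Al2O3 ÷ 101.961 g/mol = 0.69899 mol, giving 1.39798 Al and 2.09697 O.
Oxygen sums to 2.80434; scaling by 4/2.80434 = 1.42636 puts the formula on 4 O.
Al: 1.39798 × 1.42636 = 1.994 atoms per formula unit.

1.994 Al apfu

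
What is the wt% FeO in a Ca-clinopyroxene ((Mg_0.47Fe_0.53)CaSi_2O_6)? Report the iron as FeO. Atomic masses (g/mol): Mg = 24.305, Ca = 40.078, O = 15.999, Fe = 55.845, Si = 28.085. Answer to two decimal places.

16.32 wt%

Formula mass = 233.263 g/mol.
0.53 Fe → 0.5300 mol FeO per formula unit; M(FeO) = 71.844, so FeO mass = 38.077 g.
38.077/233.263 × 100 = 16.32 wt%.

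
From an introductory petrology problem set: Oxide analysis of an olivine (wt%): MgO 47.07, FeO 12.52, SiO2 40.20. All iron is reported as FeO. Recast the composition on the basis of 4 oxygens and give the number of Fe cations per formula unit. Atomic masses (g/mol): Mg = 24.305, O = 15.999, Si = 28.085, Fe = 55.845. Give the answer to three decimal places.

47.07 wt% MgO ÷ 40.304 g/mol = 1.16787 mol, giving 1.16787 Mg and 1.16787 O.
12.52 wt% FeO ÷ 71.844 g/mol = 0.17427 mol, giving 0.17427 Fe and 0.17427 O.
40.20 wt% SiO2 ÷ 60.083 g/mol = 0.66907 mol, giving 0.66907 Si and 1.33814 O.
Oxygen sums to 2.68028; scaling by 4/2.68028 = 1.49238 puts the formula on 4 O.
Fe: 0.17427 × 1.49238 = 0.260 atoms per formula unit.

0.260 Fe apfu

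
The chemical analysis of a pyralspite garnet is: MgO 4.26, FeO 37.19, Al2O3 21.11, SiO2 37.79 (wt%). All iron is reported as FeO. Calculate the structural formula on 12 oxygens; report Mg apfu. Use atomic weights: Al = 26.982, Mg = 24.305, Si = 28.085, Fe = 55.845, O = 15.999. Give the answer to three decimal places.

MgO: 4.26/40.304 = 0.10570 mol → 0.10570 mol Mg, 0.10570 mol O.
FeO: 37.19/71.844 = 0.51765 mol → 0.51765 mol Fe, 0.51765 mol O.
Al2O3: 21.11/101.961 = 0.20704 mol → 0.41408 mol Al, 0.62112 mol O.
SiO2: 37.79/60.083 = 0.62896 mol → 0.62896 mol Si, 1.25792 mol O.
Total oxygen = 2.50239 mol. Normalization factor = 12/2.50239 = 4.79542.
Mg per 12 O = 0.10570 × 4.79542 = 0.507.

0.507 Mg apfu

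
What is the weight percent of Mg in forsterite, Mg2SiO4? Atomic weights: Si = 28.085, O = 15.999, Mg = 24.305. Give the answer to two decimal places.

Molar mass of Mg2SiO4: 2×24.305 + 1×28.085 + 4×15.999 = 140.691 g/mol.
Mass of Mg per formula unit: 2 × 24.305 = 48.610 g.
Weight fraction Mg = 48.610 / 140.691 = 0.3455.

34.55 weight percent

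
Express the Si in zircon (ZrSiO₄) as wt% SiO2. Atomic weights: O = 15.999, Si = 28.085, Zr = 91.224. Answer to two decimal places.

Molar mass of ZrSiO₄ = 1·91.224 + 1·28.085 + 4·15.999 = 183.305 g/mol.
Each formula unit contains 1 Si, equivalent to 1/1 = 1.0000 mol SiO2.
M(SiO2) = 1×28.085 + 2×15.999 = 60.083 g/mol.
Mass of SiO2 per formula unit = 1.0000 × 60.083 = 60.083 g.
SiO2 wt% = 60.083 / 183.305 × 100 = 32.78%.

32.78 wt%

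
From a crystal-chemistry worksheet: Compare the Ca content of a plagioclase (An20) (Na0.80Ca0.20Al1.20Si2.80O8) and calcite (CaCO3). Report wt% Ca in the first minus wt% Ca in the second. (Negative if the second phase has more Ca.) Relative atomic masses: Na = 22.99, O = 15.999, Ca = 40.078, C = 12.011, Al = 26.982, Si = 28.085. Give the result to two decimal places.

-37.02 percentage points

First mineral: 8.016 g Ca in 265.416 g formula = 3.02 wt% Ca.
Second mineral: 40.078 g Ca in 100.086 g formula = 40.04 wt% Ca.
3.02% − 40.04% gives a difference of -37.02 percentage points.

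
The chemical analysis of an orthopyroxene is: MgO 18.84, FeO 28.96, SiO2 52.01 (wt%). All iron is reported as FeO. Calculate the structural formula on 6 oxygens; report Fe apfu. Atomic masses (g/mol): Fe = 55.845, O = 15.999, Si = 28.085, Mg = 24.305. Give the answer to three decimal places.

0.930 Fe apfu

18.84 wt% MgO ÷ 40.304 g/mol = 0.46745 mol, giving 0.46745 Mg and 0.46745 O.
28.96 wt% FeO ÷ 71.844 g/mol = 0.40310 mol, giving 0.40310 Fe and 0.40310 O.
52.01 wt% SiO2 ÷ 60.083 g/mol = 0.86564 mol, giving 0.86564 Si and 1.73128 O.
Oxygen sums to 2.60183; scaling by 6/2.60183 = 2.30607 puts the formula on 6 O.
Fe: 0.40310 × 2.30607 = 0.930 atoms per formula unit.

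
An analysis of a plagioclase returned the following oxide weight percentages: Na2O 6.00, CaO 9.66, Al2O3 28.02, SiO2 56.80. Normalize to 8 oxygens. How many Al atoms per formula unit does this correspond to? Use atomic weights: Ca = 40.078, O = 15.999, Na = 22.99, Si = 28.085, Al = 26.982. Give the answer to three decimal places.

6.00 wt% Na2O ÷ 61.979 g/mol = 0.09681 mol, giving 0.19362 Na and 0.09681 O.
9.66 wt% CaO ÷ 56.077 g/mol = 0.17226 mol, giving 0.17226 Ca and 0.17226 O.
28.02 wt% Al2O3 ÷ 101.961 g/mol = 0.27481 mol, giving 0.54962 Al and 0.82443 O.
56.80 wt% SiO2 ÷ 60.083 g/mol = 0.94536 mol, giving 0.94536 Si and 1.89072 O.
Oxygen sums to 2.98422; scaling by 8/2.98422 = 2.68077 puts the formula on 8 O.
Al: 0.54962 × 2.68077 = 1.473 atoms per formula unit.

1.473 Al apfu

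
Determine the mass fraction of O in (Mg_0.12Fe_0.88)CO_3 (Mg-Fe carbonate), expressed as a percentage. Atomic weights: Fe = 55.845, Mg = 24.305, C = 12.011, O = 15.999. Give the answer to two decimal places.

Formula mass = 0.12×24.305 + 0.88×55.845 + 1×12.011 + 3×15.999 = 112.068 g/mol, of which 47.997 g is O.
So O makes up 47.997/112.068 = 0.4283 of the mass, i.e. 42.83%.

42.83 weight percent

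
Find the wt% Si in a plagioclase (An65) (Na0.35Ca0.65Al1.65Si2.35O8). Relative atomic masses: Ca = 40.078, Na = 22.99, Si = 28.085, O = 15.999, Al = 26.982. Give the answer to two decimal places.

Molar mass of Na0.35Ca0.65Al1.65Si2.35O8: 0.35*22.99 + 0.65*40.078 + 1.65*26.982 + 2.35*28.085 + 8*15.999 = 272.609 g/mol.
Mass of Si per formula unit: 2.35 × 28.085 = 66.000 g.
Weight fraction Si = 66.000 / 272.609 = 0.2421.

24.21 mass %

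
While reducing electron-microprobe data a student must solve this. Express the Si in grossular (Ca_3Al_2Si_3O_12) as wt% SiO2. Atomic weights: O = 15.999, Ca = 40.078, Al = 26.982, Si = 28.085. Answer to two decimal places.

40.02 wt%

M(Ca_3Al_2Si_3O_12) = 450.441 g/mol; M(SiO2) = 60.083 g/mol.
Moles SiO2 per formula unit = 3 Si ÷ 1 = 3.0000.
SiO2 fraction = (3.0000 × 60.083) / 450.441 = 180.249/450.441 = 0.4002.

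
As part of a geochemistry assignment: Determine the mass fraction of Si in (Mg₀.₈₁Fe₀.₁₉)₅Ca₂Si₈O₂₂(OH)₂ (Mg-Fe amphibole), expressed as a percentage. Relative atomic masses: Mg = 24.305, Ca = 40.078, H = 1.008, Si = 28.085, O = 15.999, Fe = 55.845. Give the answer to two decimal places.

26.67 weight percent

Molar mass of (Mg₀.₈₁Fe₀.₁₉)₅Ca₂Si₈O₂₂(OH)₂: 4.05*24.305 + 0.95*55.845 + 2*40.078 + 8*28.085 + 24*15.999 + 2*1.008 = 842.316 g/mol.
Mass of Si per formula unit: 8 × 28.085 = 224.680 g.
Weight fraction Si = 224.680 / 842.316 = 0.2667.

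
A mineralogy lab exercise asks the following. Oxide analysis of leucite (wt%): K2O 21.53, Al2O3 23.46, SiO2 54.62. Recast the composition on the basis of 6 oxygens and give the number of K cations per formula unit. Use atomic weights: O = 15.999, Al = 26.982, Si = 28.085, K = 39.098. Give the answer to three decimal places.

21.53 wt% K2O ÷ 94.195 g/mol = 0.22857 mol, giving 0.45714 K and 0.22857 O.
23.46 wt% Al2O3 ÷ 101.961 g/mol = 0.23009 mol, giving 0.46018 Al and 0.69027 O.
54.62 wt% SiO2 ÷ 60.083 g/mol = 0.90908 mol, giving 0.90908 Si and 1.81816 O.
Oxygen sums to 2.73700; scaling by 6/2.73700 = 2.19218 puts the formula on 6 O.
K: 0.45714 × 2.19218 = 1.002 atoms per formula unit.

1.002 K apfu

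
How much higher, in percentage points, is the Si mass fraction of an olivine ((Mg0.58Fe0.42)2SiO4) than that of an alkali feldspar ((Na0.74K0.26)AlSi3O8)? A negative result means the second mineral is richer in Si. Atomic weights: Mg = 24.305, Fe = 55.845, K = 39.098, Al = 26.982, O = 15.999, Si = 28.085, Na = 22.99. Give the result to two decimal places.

-14.83 percentage points

M((Mg0.58Fe0.42)2SiO4) = 167.185 g/mol, so wt% Si = 28.085/167.185 × 100 = 16.80%.
M((Na0.74K0.26)AlSi3O8) = 266.407 g/mol, so wt% Si = 84.255/266.407 × 100 = 31.63%.
16.80 − 31.63 = -14.83 pp.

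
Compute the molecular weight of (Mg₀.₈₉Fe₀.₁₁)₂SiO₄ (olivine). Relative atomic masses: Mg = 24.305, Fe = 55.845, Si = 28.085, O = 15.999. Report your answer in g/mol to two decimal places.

147.63 g/mol

The formula mass is the sum 1.78*24.305 + 0.22*55.845 + 1*28.085 + 4*15.999.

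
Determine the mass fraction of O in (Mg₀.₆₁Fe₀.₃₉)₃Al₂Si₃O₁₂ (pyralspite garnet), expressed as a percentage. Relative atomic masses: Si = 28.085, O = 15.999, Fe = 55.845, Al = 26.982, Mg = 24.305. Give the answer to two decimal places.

43.63 weight percent

Formula mass = 1.83*24.305 + 1.17*55.845 + 2*26.982 + 3*28.085 + 12*15.999 = 440.024 g/mol, of which 191.988 g is O.
So O makes up 191.988/440.024 = 0.4363 of the mass, i.e. 43.63%.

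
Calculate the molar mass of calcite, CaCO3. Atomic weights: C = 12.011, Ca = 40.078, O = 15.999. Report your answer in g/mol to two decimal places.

100.09 g/mol

The formula mass is the sum 1·40.078 + 1·12.011 + 3·15.999.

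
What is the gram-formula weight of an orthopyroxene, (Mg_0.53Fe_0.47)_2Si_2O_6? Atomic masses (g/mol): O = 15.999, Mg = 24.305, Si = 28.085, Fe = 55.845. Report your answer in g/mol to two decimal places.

230.42 g/mol

The formula mass is the sum 1.06×24.305 + 0.94×55.845 + 2×28.085 + 6×15.999.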